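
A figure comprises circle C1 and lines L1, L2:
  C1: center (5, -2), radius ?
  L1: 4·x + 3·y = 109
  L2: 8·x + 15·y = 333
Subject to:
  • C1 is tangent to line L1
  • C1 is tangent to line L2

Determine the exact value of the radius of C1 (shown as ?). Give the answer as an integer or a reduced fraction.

1. [C1‖L1]  r_C1² − 361 = 0  ⇒  r_C1 = 19 (r>0 drops 1)
2. [C1‖L2]  r_C1² − 361 = 0  ⇒  r_C1 = 19 (r>0 drops 1)

19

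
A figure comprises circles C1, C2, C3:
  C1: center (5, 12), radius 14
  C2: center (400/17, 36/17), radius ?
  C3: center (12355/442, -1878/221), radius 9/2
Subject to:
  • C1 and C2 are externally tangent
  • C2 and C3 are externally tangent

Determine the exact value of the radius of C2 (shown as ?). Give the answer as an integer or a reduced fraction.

7

1. [ext C1·C2]  r_C2² + 28r_C2 − 245 = 0  ⇒  r_C2 = 7 (r>0 drops 1)
2. [ext C2·C3]  r_C2² + 9r_C2 − 112 = 0  ⇒  r_C2 = 7 (r>0 drops 1)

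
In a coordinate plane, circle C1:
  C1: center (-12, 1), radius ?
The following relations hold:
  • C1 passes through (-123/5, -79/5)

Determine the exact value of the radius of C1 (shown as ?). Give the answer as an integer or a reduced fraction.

1. [C1∋P]  r_C1² − 441 = 0  ⇒  r_C1 = 21 (r>0 drops 1)

21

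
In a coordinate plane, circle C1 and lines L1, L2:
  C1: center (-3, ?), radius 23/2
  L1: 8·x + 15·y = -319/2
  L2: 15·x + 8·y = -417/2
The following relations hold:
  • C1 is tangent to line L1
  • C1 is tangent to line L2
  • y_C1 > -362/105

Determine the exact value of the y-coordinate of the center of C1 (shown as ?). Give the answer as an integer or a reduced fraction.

1. [C1‖L1]  y_C1² + (271/15)y_C1 − 1324/15 = 0  ⇒  y_C1 = -331/15 or 4
2. [C1‖L2]  y_C1² + (327/8)y_C1 − 359/2 = 0  ⇒  y_C1 = -359/8 or 4

4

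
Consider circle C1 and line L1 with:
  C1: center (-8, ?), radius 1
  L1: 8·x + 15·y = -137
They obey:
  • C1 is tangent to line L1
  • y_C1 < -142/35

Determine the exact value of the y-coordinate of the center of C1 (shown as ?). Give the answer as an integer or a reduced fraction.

-6

1. [C1‖L1]  y_C1² + (146/15)y_C1 + 112/5 = 0  ⇒  y_C1 = -6 or -56/15
2. given y_C1 < -142/35: keep -6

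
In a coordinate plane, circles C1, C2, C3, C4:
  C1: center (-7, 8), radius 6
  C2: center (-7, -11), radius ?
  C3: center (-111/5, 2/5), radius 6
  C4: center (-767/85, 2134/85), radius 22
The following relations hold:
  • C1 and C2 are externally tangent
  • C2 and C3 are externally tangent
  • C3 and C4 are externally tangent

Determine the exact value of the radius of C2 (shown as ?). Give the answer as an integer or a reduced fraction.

1. [ext C1·C2]  r_C2² + 12r_C2 − 325 = 0  ⇒  r_C2 = 13 (r>0 drops 1)
2. [ext C2·C3]  r_C2² + 12r_C2 − 325 = 0  ⇒  r_C2 = 13 (r>0 drops 1)

13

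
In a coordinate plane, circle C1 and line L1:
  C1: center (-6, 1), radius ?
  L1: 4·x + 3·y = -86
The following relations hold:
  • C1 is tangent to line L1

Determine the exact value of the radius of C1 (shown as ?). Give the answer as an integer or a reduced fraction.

1. [C1‖L1]  r_C1² − 169 = 0  ⇒  r_C1 = 13 (r>0 drops 1)

13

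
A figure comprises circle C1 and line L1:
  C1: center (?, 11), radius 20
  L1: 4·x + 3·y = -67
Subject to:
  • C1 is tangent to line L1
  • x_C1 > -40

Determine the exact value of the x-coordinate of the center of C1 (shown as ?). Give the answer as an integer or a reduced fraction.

1. [C1‖L1]  x_C1² + 50x_C1 = 0  ⇒  x_C1 = -50 or 0
2. given x_C1 > -40: keep 0

0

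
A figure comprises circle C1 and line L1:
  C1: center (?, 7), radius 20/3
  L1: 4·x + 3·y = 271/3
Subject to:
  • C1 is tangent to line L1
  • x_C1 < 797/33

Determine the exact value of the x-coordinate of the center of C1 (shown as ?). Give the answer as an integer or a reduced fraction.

9

1. [C1‖L1]  x_C1² − (104/3)x_C1 + 231 = 0  ⇒  x_C1 = 9 or 77/3
2. given x_C1 < 797/33: keep 9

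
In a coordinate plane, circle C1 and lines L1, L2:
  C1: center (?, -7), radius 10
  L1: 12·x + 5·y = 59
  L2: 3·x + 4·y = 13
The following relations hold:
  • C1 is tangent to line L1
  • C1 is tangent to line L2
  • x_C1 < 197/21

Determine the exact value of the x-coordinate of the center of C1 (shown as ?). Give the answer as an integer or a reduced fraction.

1. [C1‖L1]  x_C1² − (47/3)x_C1 − 56 = 0  ⇒  x_C1 = -3 or 56/3
2. [C1‖L2]  x_C1² − (82/3)x_C1 − 91 = 0  ⇒  x_C1 = -3 or 91/3

-3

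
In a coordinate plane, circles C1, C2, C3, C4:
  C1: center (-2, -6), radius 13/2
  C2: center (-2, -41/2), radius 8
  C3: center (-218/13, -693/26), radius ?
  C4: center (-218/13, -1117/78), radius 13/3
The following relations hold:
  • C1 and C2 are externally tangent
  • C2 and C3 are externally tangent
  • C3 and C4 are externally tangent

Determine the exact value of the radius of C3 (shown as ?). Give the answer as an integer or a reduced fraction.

8

1. [ext C2·C3]  r_C3² + 16r_C3 − 192 = 0  ⇒  r_C3 = 8 (r>0 drops 1)
2. [ext C3·C4]  r_C3² + (26/3)r_C3 − 400/3 = 0  ⇒  r_C3 = 8 (r>0 drops 1)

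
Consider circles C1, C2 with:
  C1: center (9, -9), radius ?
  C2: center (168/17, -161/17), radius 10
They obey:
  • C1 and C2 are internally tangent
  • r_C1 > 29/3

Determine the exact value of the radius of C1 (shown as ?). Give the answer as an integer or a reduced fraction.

11

1. [int C1,C2]  r_C1² − 20r_C1 + 99 = 0  ⇒  r_C1 = 9 or 11
2. given r_C1 > 29/3: keep 11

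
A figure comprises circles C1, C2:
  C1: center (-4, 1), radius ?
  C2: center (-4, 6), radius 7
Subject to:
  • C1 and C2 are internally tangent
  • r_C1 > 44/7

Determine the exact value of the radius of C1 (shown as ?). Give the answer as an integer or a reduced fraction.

1. [int C1,C2]  r_C1² − 14r_C1 + 24 = 0  ⇒  r_C1 = 2 or 12
2. given r_C1 > 44/7: keep 12

12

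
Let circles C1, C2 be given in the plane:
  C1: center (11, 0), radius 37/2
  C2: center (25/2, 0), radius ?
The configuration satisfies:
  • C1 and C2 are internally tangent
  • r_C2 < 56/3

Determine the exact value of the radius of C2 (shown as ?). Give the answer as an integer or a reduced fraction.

17

1. [int C1,C2]  r_C2² − 37r_C2 + 340 = 0  ⇒  r_C2 = 17 or 20
2. given r_C2 < 56/3: keep 17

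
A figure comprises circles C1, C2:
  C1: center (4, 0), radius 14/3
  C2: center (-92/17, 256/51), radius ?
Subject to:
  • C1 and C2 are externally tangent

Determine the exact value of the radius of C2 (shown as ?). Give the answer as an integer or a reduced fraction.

1. [ext C1·C2]  r_C2² + (28/3)r_C2 − 92 = 0  ⇒  r_C2 = 6 (r>0 drops 1)

6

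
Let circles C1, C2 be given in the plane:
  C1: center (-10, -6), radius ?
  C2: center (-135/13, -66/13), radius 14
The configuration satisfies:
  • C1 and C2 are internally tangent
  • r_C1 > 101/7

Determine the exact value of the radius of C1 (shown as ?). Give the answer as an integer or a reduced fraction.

1. [int C1,C2]  r_C1² − 28r_C1 + 195 = 0  ⇒  r_C1 = 13 or 15
2. given r_C1 > 101/7: keep 15

15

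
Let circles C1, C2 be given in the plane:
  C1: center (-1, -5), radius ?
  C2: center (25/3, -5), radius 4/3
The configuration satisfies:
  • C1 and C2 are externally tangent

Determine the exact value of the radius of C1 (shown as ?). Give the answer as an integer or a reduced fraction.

1. [ext C1·C2]  r_C1² + (8/3)r_C1 − 256/3 = 0  ⇒  r_C1 = 8 (r>0 drops 1)

8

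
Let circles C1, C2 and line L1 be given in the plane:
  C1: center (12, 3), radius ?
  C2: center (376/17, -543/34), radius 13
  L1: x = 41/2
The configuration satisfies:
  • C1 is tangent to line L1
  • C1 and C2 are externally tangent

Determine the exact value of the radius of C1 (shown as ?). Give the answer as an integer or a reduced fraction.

1. [C1‖L1]  r_C1² − 289/4 = 0  ⇒  r_C1 = 17/2 (r>0 drops 1)
2. [ext C1·C2]  r_C1² + 26r_C1 − 1173/4 = 0  ⇒  r_C1 = 17/2 (r>0 drops 1)

17/2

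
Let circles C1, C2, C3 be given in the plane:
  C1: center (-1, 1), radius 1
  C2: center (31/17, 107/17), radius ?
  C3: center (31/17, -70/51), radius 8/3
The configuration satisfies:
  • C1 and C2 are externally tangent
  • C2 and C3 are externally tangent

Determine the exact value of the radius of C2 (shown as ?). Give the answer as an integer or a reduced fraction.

1. [ext C1·C2]  r_C2² + 2r_C2 − 35 = 0  ⇒  r_C2 = 5 (r>0 drops 1)
2. [ext C2·C3]  r_C2² + (16/3)r_C2 − 155/3 = 0  ⇒  r_C2 = 5 (r>0 drops 1)

5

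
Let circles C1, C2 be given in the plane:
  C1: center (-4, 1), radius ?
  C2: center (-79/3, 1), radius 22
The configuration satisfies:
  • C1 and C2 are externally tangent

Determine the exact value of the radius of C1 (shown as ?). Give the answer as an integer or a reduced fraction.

1/3

1. [ext C1·C2]  r_C1² + 44r_C1 − 133/9 = 0  ⇒  r_C1 = 1/3 (r>0 drops 1)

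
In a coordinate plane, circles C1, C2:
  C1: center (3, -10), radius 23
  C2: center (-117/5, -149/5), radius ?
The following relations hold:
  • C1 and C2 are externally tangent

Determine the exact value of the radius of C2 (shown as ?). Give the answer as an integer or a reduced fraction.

10

1. [ext C1·C2]  r_C2² + 46r_C2 − 560 = 0  ⇒  r_C2 = 10 (r>0 drops 1)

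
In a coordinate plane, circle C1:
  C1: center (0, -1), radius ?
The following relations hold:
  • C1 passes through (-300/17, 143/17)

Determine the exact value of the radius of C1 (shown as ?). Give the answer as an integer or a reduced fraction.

20

1. [C1∋P]  r_C1² − 400 = 0  ⇒  r_C1 = 20 (r>0 drops 1)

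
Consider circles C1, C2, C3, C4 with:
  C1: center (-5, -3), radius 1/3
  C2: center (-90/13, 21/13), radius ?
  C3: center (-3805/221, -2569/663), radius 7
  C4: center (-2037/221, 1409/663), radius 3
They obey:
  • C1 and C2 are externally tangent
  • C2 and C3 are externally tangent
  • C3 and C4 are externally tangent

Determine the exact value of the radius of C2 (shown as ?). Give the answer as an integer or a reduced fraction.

1. [ext C1·C2]  r_C2² + (2/3)r_C2 − 224/9 = 0  ⇒  r_C2 = 14/3 (r>0 drops 1)
2. [ext C2·C3]  r_C2² + 14r_C2 − 784/9 = 0  ⇒  r_C2 = 14/3 (r>0 drops 1)

14/3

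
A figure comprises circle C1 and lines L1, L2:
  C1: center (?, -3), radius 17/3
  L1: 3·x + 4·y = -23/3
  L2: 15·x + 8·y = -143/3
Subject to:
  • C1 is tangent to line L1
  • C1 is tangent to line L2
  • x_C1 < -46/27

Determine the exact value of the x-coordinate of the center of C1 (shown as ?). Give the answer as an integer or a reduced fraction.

-8

1. [C1‖L1]  x_C1² − (26/9)x_C1 − 784/9 = 0  ⇒  x_C1 = -8 or 98/9
2. [C1‖L2]  x_C1² + (142/45)x_C1 − 1744/45 = 0  ⇒  x_C1 = -8 or 218/45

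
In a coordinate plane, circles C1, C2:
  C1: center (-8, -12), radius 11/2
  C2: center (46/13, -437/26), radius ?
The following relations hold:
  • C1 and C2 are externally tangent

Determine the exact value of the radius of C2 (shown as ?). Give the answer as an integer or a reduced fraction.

7

1. [ext C1·C2]  r_C2² + 11r_C2 − 126 = 0  ⇒  r_C2 = 7 (r>0 drops 1)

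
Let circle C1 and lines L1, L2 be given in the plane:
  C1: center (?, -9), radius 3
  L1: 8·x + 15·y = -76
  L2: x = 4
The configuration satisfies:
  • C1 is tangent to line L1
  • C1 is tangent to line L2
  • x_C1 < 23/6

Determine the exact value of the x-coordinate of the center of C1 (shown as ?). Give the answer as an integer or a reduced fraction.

1. [C1‖L1]  x_C1² − (59/4)x_C1 + 55/4 = 0  ⇒  x_C1 = 1 or 55/4
2. [C1‖L2]  x_C1² − 8x_C1 + 7 = 0  ⇒  x_C1 = 1 or 7

1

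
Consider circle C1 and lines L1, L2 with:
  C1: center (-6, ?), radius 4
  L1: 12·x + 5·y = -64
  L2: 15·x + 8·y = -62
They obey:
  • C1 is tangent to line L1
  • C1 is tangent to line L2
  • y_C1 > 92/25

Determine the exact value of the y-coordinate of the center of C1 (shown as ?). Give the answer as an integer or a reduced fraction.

12

1. [C1‖L1]  y_C1² − (16/5)y_C1 − 528/5 = 0  ⇒  y_C1 = -44/5 or 12
2. [C1‖L2]  y_C1² − 7y_C1 − 60 = 0  ⇒  y_C1 = -5 or 12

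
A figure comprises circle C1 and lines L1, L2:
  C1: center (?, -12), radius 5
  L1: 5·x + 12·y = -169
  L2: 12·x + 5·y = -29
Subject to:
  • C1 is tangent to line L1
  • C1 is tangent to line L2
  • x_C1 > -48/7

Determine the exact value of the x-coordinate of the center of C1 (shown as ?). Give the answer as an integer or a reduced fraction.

1. [C1‖L1]  x_C1² + 10x_C1 − 144 = 0  ⇒  x_C1 = -18 or 8
2. [C1‖L2]  x_C1² − (31/6)x_C1 − 68/3 = 0  ⇒  x_C1 = -17/6 or 8

8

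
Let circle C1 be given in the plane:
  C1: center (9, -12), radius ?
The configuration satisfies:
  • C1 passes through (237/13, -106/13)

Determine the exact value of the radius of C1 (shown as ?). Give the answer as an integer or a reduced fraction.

1. [C1∋P]  r_C1² − 100 = 0  ⇒  r_C1 = 10 (r>0 drops 1)

10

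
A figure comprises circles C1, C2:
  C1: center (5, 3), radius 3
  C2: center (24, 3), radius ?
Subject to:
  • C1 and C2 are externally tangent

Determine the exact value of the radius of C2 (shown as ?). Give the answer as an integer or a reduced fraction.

16

1. [ext C1·C2]  r_C2² + 6r_C2 − 352 = 0  ⇒  r_C2 = 16 (r>0 drops 1)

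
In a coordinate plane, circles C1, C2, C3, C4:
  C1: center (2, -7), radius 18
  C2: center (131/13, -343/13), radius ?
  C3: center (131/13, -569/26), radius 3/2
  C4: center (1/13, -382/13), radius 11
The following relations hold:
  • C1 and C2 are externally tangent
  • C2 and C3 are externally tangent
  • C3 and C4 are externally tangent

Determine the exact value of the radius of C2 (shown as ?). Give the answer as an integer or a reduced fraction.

1. [ext C1·C2]  r_C2² + 36r_C2 − 117 = 0  ⇒  r_C2 = 3 (r>0 drops 1)
2. [ext C2·C3]  r_C2² + 3r_C2 − 18 = 0  ⇒  r_C2 = 3 (r>0 drops 1)

3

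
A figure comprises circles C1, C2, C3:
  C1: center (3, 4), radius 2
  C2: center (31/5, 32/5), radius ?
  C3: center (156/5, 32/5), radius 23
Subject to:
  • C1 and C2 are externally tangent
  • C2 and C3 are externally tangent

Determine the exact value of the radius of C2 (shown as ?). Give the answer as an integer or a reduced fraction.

1. [ext C1·C2]  r_C2² + 4r_C2 − 12 = 0  ⇒  r_C2 = 2 (r>0 drops 1)
2. [ext C2·C3]  r_C2² + 46r_C2 − 96 = 0  ⇒  r_C2 = 2 (r>0 drops 1)

2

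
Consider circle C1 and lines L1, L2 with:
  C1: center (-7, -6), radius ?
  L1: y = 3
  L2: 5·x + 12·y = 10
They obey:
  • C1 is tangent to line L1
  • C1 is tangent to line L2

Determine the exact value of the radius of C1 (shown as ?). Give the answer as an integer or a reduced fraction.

9

1. [C1‖L1]  r_C1² − 81 = 0  ⇒  r_C1 = 9 (r>0 drops 1)
2. [C1‖L2]  r_C1² − 81 = 0  ⇒  r_C1 = 9 (r>0 drops 1)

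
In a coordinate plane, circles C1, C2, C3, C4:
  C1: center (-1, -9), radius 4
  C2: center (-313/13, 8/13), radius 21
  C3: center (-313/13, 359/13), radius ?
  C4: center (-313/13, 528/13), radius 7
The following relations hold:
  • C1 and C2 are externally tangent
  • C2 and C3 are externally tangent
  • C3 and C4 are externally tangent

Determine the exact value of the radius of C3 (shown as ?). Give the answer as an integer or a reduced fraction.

6

1. [ext C2·C3]  r_C3² + 42r_C3 − 288 = 0  ⇒  r_C3 = 6 (r>0 drops 1)
2. [ext C3·C4]  r_C3² + 14r_C3 − 120 = 0  ⇒  r_C3 = 6 (r>0 drops 1)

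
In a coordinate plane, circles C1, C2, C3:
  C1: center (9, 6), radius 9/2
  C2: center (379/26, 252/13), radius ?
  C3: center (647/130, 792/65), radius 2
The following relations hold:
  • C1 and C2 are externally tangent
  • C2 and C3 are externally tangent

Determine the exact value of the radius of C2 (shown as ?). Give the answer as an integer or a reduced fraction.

10

1. [ext C1·C2]  r_C2² + 9r_C2 − 190 = 0  ⇒  r_C2 = 10 (r>0 drops 1)
2. [ext C2·C3]  r_C2² + 4r_C2 − 140 = 0  ⇒  r_C2 = 10 (r>0 drops 1)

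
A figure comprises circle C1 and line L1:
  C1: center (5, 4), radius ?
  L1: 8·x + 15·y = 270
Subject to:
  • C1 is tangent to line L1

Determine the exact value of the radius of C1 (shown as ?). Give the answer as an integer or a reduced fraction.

1. [C1‖L1]  r_C1² − 100 = 0  ⇒  r_C1 = 10 (r>0 drops 1)

10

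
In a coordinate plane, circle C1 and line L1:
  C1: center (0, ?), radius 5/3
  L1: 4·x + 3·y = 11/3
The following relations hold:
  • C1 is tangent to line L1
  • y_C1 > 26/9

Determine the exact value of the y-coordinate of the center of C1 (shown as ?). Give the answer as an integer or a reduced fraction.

1. [C1‖L1]  y_C1² − (22/9)y_C1 − 56/9 = 0  ⇒  y_C1 = -14/9 or 4
2. given y_C1 > 26/9: keep 4

4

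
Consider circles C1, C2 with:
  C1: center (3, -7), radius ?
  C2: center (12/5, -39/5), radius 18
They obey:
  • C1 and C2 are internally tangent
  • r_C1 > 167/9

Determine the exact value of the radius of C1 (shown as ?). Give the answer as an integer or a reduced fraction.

19

1. [int C1,C2]  r_C1² − 36r_C1 + 323 = 0  ⇒  r_C1 = 17 or 19
2. given r_C1 > 167/9: keep 19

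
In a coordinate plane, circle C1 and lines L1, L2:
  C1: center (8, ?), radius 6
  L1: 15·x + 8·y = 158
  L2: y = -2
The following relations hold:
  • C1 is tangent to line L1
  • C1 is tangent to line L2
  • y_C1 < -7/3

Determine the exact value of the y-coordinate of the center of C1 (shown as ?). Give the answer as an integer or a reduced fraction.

-8

1. [C1‖L1]  y_C1² − (19/2)y_C1 − 140 = 0  ⇒  y_C1 = -8 or 35/2
2. [C1‖L2]  y_C1² + 4y_C1 − 32 = 0  ⇒  y_C1 = -8 or 4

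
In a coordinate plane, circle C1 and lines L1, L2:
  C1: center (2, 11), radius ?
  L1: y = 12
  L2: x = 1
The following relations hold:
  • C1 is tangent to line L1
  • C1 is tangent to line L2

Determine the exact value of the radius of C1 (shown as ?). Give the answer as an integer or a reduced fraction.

1

1. [C1‖L1]  r_C1² − 1 = 0  ⇒  r_C1 = 1 (r>0 drops 1)
2. [C1‖L2]  r_C1² − 1 = 0  ⇒  r_C1 = 1 (r>0 drops 1)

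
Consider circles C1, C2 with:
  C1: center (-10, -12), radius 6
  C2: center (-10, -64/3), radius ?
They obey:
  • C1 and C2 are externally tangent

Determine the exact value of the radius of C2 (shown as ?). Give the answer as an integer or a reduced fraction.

10/3

1. [ext C1·C2]  r_C2² + 12r_C2 − 460/9 = 0  ⇒  r_C2 = 10/3 (r>0 drops 1)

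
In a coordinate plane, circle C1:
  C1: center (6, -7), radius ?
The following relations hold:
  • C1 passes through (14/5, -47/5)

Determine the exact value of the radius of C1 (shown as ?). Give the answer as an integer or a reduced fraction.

1. [C1∋P]  r_C1² − 16 = 0  ⇒  r_C1 = 4 (r>0 drops 1)

4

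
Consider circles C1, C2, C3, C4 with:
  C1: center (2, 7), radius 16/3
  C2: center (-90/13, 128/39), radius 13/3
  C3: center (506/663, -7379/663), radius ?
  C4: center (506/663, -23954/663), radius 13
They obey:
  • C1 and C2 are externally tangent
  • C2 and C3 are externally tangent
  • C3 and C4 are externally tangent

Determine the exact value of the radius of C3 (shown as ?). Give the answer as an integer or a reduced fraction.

12

1. [ext C2·C3]  r_C3² + (26/3)r_C3 − 248 = 0  ⇒  r_C3 = 12 (r>0 drops 1)
2. [ext C3·C4]  r_C3² + 26r_C3 − 456 = 0  ⇒  r_C3 = 12 (r>0 drops 1)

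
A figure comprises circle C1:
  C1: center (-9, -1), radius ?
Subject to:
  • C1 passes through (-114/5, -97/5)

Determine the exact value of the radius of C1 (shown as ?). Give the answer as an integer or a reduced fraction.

1. [C1∋P]  r_C1² − 529 = 0  ⇒  r_C1 = 23 (r>0 drops 1)

23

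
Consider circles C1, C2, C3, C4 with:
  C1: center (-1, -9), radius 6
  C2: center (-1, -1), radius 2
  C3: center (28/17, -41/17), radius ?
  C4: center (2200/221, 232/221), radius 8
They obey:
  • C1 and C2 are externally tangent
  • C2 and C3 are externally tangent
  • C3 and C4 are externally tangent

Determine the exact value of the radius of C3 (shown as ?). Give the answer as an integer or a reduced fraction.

1

1. [ext C2·C3]  r_C3² + 4r_C3 − 5 = 0  ⇒  r_C3 = 1 (r>0 drops 1)
2. [ext C3·C4]  r_C3² + 16r_C3 − 17 = 0  ⇒  r_C3 = 1 (r>0 drops 1)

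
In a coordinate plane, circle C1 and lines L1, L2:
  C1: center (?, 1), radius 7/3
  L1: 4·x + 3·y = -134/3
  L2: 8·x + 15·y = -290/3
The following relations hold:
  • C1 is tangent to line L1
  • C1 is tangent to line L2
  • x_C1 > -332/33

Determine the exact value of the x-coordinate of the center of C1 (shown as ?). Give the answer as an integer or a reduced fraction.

1. [C1‖L1]  x_C1² + (143/6)x_C1 + 267/2 = 0  ⇒  x_C1 = -89/6 or -9
2. [C1‖L2]  x_C1² + (335/12)x_C1 + 681/4 = 0  ⇒  x_C1 = -227/12 or -9

-9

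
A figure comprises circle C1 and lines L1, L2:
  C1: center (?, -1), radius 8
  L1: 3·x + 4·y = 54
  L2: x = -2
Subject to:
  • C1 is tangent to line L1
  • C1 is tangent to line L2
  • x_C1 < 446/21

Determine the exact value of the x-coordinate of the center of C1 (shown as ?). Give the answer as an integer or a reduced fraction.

1. [C1‖L1]  x_C1² − (116/3)x_C1 + 196 = 0  ⇒  x_C1 = 6 or 98/3
2. [C1‖L2]  x_C1² + 4x_C1 − 60 = 0  ⇒  x_C1 = -10 or 6

6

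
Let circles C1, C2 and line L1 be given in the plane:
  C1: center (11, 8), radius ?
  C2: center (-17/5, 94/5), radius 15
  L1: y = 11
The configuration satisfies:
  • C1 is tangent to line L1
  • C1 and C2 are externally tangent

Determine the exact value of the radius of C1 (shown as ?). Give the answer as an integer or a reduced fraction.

1. [C1‖L1]  r_C1² − 9 = 0  ⇒  r_C1 = 3 (r>0 drops 1)
2. [ext C1·C2]  r_C1² + 30r_C1 − 99 = 0  ⇒  r_C1 = 3 (r>0 drops 1)

3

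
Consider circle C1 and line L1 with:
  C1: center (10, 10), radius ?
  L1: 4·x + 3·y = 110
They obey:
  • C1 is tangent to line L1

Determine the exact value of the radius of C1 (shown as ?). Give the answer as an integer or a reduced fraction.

1. [C1‖L1]  r_C1² − 64 = 0  ⇒  r_C1 = 8 (r>0 drops 1)

8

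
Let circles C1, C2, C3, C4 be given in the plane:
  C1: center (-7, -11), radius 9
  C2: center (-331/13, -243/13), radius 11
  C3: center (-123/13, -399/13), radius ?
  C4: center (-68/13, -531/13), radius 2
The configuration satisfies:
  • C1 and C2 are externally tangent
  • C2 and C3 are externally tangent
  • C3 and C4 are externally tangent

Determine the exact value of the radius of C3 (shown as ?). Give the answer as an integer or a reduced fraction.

1. [ext C2·C3]  r_C3² + 22r_C3 − 279 = 0  ⇒  r_C3 = 9 (r>0 drops 1)
2. [ext C3·C4]  r_C3² + 4r_C3 − 117 = 0  ⇒  r_C3 = 9 (r>0 drops 1)

9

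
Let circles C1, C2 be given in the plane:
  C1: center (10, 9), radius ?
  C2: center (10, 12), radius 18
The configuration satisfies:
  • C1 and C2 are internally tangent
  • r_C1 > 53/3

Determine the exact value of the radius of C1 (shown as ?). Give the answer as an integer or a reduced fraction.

21

1. [int C1,C2]  r_C1² − 36r_C1 + 315 = 0  ⇒  r_C1 = 15 or 21
2. given r_C1 > 53/3: keep 21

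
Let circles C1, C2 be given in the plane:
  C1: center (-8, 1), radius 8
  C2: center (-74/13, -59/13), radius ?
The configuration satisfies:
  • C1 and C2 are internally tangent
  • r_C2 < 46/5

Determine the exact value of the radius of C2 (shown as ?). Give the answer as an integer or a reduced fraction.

1. [int C1,C2]  r_C2² − 16r_C2 + 28 = 0  ⇒  r_C2 = 2 or 14
2. given r_C2 < 46/5: keep 2

2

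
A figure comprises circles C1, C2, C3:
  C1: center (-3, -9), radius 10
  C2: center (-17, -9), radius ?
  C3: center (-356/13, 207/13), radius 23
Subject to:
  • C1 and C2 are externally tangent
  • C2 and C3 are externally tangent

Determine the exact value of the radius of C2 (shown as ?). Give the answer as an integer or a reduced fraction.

1. [ext C1·C2]  r_C2² + 20r_C2 − 96 = 0  ⇒  r_C2 = 4 (r>0 drops 1)
2. [ext C2·C3]  r_C2² + 46r_C2 − 200 = 0  ⇒  r_C2 = 4 (r>0 drops 1)

4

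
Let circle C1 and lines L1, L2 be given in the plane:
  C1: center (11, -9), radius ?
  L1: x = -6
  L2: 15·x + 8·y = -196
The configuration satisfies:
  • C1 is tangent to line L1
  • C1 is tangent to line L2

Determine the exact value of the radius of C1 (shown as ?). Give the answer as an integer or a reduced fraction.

17

1. [C1‖L1]  r_C1² − 289 = 0  ⇒  r_C1 = 17 (r>0 drops 1)
2. [C1‖L2]  r_C1² − 289 = 0  ⇒  r_C1 = 17 (r>0 drops 1)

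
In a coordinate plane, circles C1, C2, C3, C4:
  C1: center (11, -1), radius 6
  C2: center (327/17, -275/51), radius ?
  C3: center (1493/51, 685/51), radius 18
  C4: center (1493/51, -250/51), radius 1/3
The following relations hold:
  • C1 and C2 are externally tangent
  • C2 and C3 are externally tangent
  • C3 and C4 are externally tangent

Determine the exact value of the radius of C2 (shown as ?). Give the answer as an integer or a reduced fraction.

1. [ext C1·C2]  r_C2² + 12r_C2 − 460/9 = 0  ⇒  r_C2 = 10/3 (r>0 drops 1)
2. [ext C2·C3]  r_C2² + 36r_C2 − 1180/9 = 0  ⇒  r_C2 = 10/3 (r>0 drops 1)

10/3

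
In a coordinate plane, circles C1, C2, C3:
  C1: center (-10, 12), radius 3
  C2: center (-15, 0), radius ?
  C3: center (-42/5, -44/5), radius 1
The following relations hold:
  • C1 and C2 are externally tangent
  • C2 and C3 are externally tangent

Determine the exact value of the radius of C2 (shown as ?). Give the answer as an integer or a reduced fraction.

1. [ext C1·C2]  r_C2² + 6r_C2 − 160 = 0  ⇒  r_C2 = 10 (r>0 drops 1)
2. [ext C2·C3]  r_C2² + 2r_C2 − 120 = 0  ⇒  r_C2 = 10 (r>0 drops 1)

10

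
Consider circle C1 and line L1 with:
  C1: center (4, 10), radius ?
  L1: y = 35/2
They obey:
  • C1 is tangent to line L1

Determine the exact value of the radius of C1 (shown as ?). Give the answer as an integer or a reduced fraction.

1. [C1‖L1]  r_C1² − 225/4 = 0  ⇒  r_C1 = 15/2 (r>0 drops 1)

15/2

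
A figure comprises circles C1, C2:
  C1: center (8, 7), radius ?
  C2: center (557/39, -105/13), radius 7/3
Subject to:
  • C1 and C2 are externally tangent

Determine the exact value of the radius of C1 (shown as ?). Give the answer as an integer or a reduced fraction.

1. [ext C1·C2]  r_C1² + (14/3)r_C1 − 784/3 = 0  ⇒  r_C1 = 14 (r>0 drops 1)

14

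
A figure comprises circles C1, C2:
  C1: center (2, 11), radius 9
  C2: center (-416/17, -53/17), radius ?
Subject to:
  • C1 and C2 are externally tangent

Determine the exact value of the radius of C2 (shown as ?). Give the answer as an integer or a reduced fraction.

21

1. [ext C1·C2]  r_C2² + 18r_C2 − 819 = 0  ⇒  r_C2 = 21 (r>0 drops 1)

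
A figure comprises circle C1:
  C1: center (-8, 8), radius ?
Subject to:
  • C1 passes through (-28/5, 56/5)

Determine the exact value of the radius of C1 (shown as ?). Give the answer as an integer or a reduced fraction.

1. [C1∋P]  r_C1² − 16 = 0  ⇒  r_C1 = 4 (r>0 drops 1)

4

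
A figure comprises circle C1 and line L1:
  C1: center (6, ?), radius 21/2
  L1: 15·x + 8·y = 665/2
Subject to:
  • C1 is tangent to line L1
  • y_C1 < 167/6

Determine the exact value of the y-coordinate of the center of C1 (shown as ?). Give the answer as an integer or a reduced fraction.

8

1. [C1‖L1]  y_C1² − (485/8)y_C1 + 421 = 0  ⇒  y_C1 = 8 or 421/8
2. given y_C1 < 167/6: keep 8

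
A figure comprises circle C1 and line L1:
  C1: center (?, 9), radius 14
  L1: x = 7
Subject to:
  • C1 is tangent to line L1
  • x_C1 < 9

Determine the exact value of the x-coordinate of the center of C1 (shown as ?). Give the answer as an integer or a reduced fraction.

1. [C1‖L1]  x_C1² − 14x_C1 − 147 = 0  ⇒  x_C1 = -7 or 21
2. given x_C1 < 9: keep -7

-7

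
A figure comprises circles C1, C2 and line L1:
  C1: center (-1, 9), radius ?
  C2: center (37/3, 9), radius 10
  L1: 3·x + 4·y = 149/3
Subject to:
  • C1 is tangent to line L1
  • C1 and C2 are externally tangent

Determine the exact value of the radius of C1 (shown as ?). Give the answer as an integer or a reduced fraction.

10/3

1. [C1‖L1]  r_C1² − 100/9 = 0  ⇒  r_C1 = 10/3 (r>0 drops 1)
2. [ext C1·C2]  r_C1² + 20r_C1 − 700/9 = 0  ⇒  r_C1 = 10/3 (r>0 drops 1)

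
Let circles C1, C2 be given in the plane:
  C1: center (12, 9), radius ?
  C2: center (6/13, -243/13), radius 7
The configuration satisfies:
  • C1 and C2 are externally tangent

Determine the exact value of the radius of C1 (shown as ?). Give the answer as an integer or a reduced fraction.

23

1. [ext C1·C2]  r_C1² + 14r_C1 − 851 = 0  ⇒  r_C1 = 23 (r>0 drops 1)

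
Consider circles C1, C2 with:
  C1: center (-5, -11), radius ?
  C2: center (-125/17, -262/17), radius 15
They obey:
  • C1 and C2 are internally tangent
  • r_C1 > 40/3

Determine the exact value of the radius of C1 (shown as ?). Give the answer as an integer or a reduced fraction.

20

1. [int C1,C2]  r_C1² − 30r_C1 + 200 = 0  ⇒  r_C1 = 10 or 20
2. given r_C1 > 40/3: keep 20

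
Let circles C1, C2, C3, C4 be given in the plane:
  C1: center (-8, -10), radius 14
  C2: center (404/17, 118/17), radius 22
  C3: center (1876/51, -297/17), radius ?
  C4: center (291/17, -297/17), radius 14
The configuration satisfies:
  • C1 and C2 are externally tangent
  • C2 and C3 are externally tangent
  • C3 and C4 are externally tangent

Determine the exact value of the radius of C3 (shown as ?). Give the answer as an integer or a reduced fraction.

1. [ext C2·C3]  r_C3² + 44r_C3 − 2533/9 = 0  ⇒  r_C3 = 17/3 (r>0 drops 1)
2. [ext C3·C4]  r_C3² + 28r_C3 − 1717/9 = 0  ⇒  r_C3 = 17/3 (r>0 drops 1)

17/3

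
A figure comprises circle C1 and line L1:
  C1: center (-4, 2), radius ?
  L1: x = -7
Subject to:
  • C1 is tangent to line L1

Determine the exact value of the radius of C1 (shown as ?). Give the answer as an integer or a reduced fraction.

1. [C1‖L1]  r_C1² − 9 = 0  ⇒  r_C1 = 3 (r>0 drops 1)

3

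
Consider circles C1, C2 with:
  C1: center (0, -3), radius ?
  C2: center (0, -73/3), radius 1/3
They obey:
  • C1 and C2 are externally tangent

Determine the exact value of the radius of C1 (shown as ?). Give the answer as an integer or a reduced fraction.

1. [ext C1·C2]  r_C1² + (2/3)r_C1 − 455 = 0  ⇒  r_C1 = 21 (r>0 drops 1)

21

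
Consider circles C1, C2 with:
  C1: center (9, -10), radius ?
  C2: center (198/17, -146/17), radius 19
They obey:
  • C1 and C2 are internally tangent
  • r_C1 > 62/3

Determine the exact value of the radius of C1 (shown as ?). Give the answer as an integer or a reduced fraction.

1. [int C1,C2]  r_C1² − 38r_C1 + 352 = 0  ⇒  r_C1 = 16 or 22
2. given r_C1 > 62/3: keep 22

22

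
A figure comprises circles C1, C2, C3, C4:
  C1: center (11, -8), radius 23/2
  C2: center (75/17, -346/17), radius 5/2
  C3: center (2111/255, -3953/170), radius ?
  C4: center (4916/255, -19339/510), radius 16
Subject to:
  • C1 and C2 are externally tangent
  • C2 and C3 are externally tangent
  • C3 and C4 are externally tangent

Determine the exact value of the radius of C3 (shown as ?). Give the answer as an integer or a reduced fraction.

1. [ext C2·C3]  r_C3² + 5r_C3 − 154/9 = 0  ⇒  r_C3 = 7/3 (r>0 drops 1)
2. [ext C3·C4]  r_C3² + 32r_C3 − 721/9 = 0  ⇒  r_C3 = 7/3 (r>0 drops 1)

7/3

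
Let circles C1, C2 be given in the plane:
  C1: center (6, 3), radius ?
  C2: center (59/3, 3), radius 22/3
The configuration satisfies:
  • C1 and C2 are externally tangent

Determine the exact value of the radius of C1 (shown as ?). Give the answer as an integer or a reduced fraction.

19/3

1. [ext C1·C2]  r_C1² + (44/3)r_C1 − 133 = 0  ⇒  r_C1 = 19/3 (r>0 drops 1)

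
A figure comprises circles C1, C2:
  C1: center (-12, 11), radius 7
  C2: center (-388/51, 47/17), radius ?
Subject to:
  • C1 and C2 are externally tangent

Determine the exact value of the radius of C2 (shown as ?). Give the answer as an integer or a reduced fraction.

1. [ext C1·C2]  r_C2² + 14r_C2 − 343/9 = 0  ⇒  r_C2 = 7/3 (r>0 drops 1)

7/3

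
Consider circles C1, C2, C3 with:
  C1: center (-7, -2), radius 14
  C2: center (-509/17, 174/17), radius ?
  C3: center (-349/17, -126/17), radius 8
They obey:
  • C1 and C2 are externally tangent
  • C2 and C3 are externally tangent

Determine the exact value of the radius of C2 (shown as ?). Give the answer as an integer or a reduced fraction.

12

1. [ext C1·C2]  r_C2² + 28r_C2 − 480 = 0  ⇒  r_C2 = 12 (r>0 drops 1)
2. [ext C2·C3]  r_C2² + 16r_C2 − 336 = 0  ⇒  r_C2 = 12 (r>0 drops 1)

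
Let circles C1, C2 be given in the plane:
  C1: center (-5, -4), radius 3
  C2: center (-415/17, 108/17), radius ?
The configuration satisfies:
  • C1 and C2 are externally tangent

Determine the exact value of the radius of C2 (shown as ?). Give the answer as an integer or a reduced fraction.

19

1. [ext C1·C2]  r_C2² + 6r_C2 − 475 = 0  ⇒  r_C2 = 19 (r>0 drops 1)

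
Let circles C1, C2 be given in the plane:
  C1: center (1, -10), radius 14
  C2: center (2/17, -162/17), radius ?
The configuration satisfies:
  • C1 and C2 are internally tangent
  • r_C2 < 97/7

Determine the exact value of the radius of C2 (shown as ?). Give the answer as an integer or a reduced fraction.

1. [int C1,C2]  r_C2² − 28r_C2 + 195 = 0  ⇒  r_C2 = 13 or 15
2. given r_C2 < 97/7: keep 13

13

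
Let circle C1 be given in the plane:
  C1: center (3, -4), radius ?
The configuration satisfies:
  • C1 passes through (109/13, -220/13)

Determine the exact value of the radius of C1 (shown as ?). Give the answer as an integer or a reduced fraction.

14

1. [C1∋P]  r_C1² − 196 = 0  ⇒  r_C1 = 14 (r>0 drops 1)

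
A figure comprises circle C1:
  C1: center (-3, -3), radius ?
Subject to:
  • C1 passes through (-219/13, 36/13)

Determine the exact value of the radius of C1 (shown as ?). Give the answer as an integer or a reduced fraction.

1. [C1∋P]  r_C1² − 225 = 0  ⇒  r_C1 = 15 (r>0 drops 1)

15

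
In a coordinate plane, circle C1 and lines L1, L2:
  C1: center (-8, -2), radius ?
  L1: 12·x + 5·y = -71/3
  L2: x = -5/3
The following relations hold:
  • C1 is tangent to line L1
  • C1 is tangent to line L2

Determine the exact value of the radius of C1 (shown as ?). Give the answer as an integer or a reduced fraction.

1. [C1‖L1]  r_C1² − 361/9 = 0  ⇒  r_C1 = 19/3 (r>0 drops 1)
2. [C1‖L2]  r_C1² − 361/9 = 0  ⇒  r_C1 = 19/3 (r>0 drops 1)

19/3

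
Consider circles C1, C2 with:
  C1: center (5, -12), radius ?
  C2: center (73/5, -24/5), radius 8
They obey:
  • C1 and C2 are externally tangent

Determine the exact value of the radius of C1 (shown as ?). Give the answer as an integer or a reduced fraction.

4

1. [ext C1·C2]  r_C1² + 16r_C1 − 80 = 0  ⇒  r_C1 = 4 (r>0 drops 1)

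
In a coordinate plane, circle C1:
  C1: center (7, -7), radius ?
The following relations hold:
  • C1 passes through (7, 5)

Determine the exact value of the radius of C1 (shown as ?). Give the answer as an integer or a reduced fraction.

12

1. [C1∋P]  r_C1² − 144 = 0  ⇒  r_C1 = 12 (r>0 drops 1)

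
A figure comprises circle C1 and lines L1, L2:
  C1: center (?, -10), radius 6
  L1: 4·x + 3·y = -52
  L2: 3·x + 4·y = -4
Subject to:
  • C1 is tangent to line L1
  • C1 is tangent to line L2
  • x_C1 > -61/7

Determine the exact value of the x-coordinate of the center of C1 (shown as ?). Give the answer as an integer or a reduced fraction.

1. [C1‖L1]  x_C1² + 11x_C1 − 26 = 0  ⇒  x_C1 = -13 or 2
2. [C1‖L2]  x_C1² − 24x_C1 + 44 = 0  ⇒  x_C1 = 2 or 22

2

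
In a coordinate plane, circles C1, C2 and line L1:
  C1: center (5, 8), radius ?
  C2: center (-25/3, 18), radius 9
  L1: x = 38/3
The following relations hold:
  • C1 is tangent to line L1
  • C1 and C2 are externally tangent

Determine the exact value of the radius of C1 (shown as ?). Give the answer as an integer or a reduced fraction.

23/3

1. [C1‖L1]  r_C1² − 529/9 = 0  ⇒  r_C1 = 23/3 (r>0 drops 1)
2. [ext C1·C2]  r_C1² + 18r_C1 − 1771/9 = 0  ⇒  r_C1 = 23/3 (r>0 drops 1)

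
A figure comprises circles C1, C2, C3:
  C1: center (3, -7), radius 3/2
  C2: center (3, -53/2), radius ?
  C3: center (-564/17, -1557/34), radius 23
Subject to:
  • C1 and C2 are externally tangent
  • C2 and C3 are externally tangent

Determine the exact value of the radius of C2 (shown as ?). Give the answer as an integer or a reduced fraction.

18

1. [ext C1·C2]  r_C2² + 3r_C2 − 378 = 0  ⇒  r_C2 = 18 (r>0 drops 1)
2. [ext C2·C3]  r_C2² + 46r_C2 − 1152 = 0  ⇒  r_C2 = 18 (r>0 drops 1)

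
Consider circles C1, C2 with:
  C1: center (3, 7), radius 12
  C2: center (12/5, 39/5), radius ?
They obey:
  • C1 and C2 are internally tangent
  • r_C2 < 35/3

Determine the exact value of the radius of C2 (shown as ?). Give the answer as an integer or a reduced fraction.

11

1. [int C1,C2]  r_C2² − 24r_C2 + 143 = 0  ⇒  r_C2 = 11 or 13
2. given r_C2 < 35/3: keep 11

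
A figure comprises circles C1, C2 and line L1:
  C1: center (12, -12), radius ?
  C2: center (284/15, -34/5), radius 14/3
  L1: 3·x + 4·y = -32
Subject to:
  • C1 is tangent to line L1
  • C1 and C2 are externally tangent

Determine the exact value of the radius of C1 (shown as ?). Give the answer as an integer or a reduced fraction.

1. [C1‖L1]  r_C1² − 16 = 0  ⇒  r_C1 = 4 (r>0 drops 1)
2. [ext C1·C2]  r_C1² + (28/3)r_C1 − 160/3 = 0  ⇒  r_C1 = 4 (r>0 drops 1)

4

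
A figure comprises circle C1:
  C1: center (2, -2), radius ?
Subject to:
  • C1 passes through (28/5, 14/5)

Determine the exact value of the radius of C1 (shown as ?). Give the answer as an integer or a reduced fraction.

1. [C1∋P]  r_C1² − 36 = 0  ⇒  r_C1 = 6 (r>0 drops 1)

6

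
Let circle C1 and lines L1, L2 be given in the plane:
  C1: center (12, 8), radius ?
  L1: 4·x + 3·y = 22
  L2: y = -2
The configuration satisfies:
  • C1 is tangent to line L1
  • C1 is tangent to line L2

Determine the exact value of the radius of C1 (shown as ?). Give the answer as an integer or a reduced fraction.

10

1. [C1‖L1]  r_C1² − 100 = 0  ⇒  r_C1 = 10 (r>0 drops 1)
2. [C1‖L2]  r_C1² − 100 = 0  ⇒  r_C1 = 10 (r>0 drops 1)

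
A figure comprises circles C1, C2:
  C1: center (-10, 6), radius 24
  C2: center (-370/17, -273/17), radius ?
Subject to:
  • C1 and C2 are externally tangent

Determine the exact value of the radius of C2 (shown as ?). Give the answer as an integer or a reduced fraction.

1

1. [ext C1·C2]  r_C2² + 48r_C2 − 49 = 0  ⇒  r_C2 = 1 (r>0 drops 1)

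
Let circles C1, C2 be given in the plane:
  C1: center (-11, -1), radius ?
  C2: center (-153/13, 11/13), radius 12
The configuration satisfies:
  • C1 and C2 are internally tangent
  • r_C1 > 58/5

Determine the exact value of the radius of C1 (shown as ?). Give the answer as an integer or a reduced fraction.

14

1. [int C1,C2]  r_C1² − 24r_C1 + 140 = 0  ⇒  r_C1 = 10 or 14
2. given r_C1 > 58/5: keep 14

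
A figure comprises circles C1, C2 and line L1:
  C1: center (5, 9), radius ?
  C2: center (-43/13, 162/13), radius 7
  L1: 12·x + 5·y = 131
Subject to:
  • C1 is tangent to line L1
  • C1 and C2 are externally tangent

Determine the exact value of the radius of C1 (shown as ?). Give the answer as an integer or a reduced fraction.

1. [C1‖L1]  r_C1² − 4 = 0  ⇒  r_C1 = 2 (r>0 drops 1)
2. [ext C1·C2]  r_C1² + 14r_C1 − 32 = 0  ⇒  r_C1 = 2 (r>0 drops 1)

2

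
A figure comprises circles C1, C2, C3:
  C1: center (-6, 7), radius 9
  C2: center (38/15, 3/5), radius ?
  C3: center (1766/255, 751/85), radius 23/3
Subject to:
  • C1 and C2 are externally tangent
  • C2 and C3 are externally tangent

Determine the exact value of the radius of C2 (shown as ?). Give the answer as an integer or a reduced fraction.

1. [ext C1·C2]  r_C2² + 18r_C2 − 295/9 = 0  ⇒  r_C2 = 5/3 (r>0 drops 1)
2. [ext C2·C3]  r_C2² + (46/3)r_C2 − 85/3 = 0  ⇒  r_C2 = 5/3 (r>0 drops 1)

5/3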